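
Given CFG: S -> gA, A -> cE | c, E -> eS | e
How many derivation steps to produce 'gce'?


Grammar: S -> gA, A -> cE | c, E -> eS | e
Deriving 'gce':
Step 1: S -> gA => gA
Step 2: A -> cE => gcE
Step 3: E -> e => gce
Total derivation steps: 3

3


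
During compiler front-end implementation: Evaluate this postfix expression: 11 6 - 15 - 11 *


Processing tokens left to right:
Push 11, Push 6
Pop 11 and 6, compute 11 - 6 = 5, push 5
Push 15
Pop 5 and 15, compute 5 - 15 = -10, push -10
Push 11
Pop -10 and 11, compute -10 * 11 = -110, push -110
Stack result: -110

-110


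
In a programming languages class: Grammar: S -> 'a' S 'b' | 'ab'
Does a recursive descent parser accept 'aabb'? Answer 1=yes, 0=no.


Grammar accepts strings of the form a^n b^n (n >= 1)
Word: 'aabb'
Counting: 2 a's and 2 b's
Check: 2 == 2? Yes
Derivation (S -> aSb applied 1 time(s), then S -> ab): S => aSb => aabb
Accepted

1


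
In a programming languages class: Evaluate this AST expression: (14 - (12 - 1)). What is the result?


Expression: (14 - (12 - 1))
Evaluating step by step:
  12 - 1 = 11
  14 - 11 = 3
Result: 3

3


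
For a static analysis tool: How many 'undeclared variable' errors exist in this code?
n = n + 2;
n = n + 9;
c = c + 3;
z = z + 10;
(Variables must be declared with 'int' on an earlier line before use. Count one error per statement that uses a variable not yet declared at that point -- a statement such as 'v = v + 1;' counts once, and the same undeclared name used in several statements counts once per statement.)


Scanning code line by line:
  Line 1: use 'n' -> ERROR (undeclared)
  Line 2: use 'n' -> ERROR (undeclared)
  Line 3: use 'c' -> ERROR (undeclared)
  Line 4: use 'z' -> ERROR (undeclared)
Total undeclared variable errors: 4

4


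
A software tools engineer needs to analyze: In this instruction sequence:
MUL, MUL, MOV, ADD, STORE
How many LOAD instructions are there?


Scanning instruction sequence for LOAD:
  Position 1: MUL
  Position 2: MUL
  Position 3: MOV
  Position 4: ADD
  Position 5: STORE
Matches at positions: []
Total LOAD count: 0

0


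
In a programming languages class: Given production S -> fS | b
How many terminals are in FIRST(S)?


Production: S -> fS | b
Examining each alternative for leading terminals:
  S -> fS : first terminal = 'f'
  S -> b : first terminal = 'b'
FIRST(S) = {b, f}
Count: 2

2


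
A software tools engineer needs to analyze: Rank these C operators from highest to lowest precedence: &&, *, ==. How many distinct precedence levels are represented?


Looking up precedence for each operator:
  && -> precedence 2
  * -> precedence 6
  == -> precedence 3
Sorted highest to lowest: *, ==, &&
Distinct precedence values: [6, 3, 2]
Number of distinct levels: 3

3


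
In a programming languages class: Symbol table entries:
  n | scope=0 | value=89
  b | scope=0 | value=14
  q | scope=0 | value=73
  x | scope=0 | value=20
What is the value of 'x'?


Searching symbol table for 'x':
  n | scope=0 | value=89
  b | scope=0 | value=14
  q | scope=0 | value=73
  x | scope=0 | value=20 <- MATCH
Found 'x' at scope 0 with value 20

20


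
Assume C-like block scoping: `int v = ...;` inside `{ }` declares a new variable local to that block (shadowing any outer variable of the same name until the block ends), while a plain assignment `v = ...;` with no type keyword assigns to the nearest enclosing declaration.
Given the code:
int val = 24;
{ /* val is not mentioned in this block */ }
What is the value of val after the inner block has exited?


Analyzing scoping rules:
Outer scope: declares val = 24
Inner block: val is neither redeclared nor assigned -> unchanged
After the block -> 24
Result: 24

24


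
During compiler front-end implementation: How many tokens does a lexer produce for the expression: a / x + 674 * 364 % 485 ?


Scanning 'a / x + 674 * 364 % 485'
Token 1: 'a' -> identifier
Token 2: '/' -> operator
Token 3: 'x' -> identifier
Token 4: '+' -> operator
Token 5: '674' -> integer_literal
Token 6: '*' -> operator
Token 7: '364' -> integer_literal
Token 8: '%' -> operator
Token 9: '485' -> integer_literal
Total tokens: 9

9


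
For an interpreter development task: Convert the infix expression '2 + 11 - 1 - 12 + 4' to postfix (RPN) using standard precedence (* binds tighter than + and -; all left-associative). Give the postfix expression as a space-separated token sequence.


Applying the shunting-yard algorithm:
  Operand 2 -> output
  Push '+' onto operator stack -> op-stack: [+]
  Operand 11 -> output
  See '-' (prec 1); top '+' (prec 1) >= it -> pop '+' to output
  Push '-' onto operator stack -> op-stack: [-]
  Operand 1 -> output
  See '-' (prec 1); top '-' (prec 1) >= it -> pop '-' to output
  Push '-' onto operator stack -> op-stack: [-]
  Operand 12 -> output
  See '+' (prec 1); top '-' (prec 1) >= it -> pop '-' to output
  Push '+' onto operator stack -> op-stack: [+]
  Operand 4 -> output
  End of input: pop '+' to output
Postfix result: 2 11 + 1 - 12 - 4 +

2 11 + 1 - 12 - 4 +


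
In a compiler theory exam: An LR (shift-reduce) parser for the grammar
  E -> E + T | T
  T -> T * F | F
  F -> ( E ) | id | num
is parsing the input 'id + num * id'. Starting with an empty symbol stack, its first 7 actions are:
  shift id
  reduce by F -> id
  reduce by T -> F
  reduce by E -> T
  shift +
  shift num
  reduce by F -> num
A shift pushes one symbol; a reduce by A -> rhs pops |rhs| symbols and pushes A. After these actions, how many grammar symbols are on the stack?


Tracking the symbol stack through each action:
  Action 1: shift 'id' : push -> stack = [id] (size 1)
  Action 2: reduce by F -> id : pop 1, push F -> stack = [F] (size 1)
  Action 3: reduce by T -> F : pop 1, push T -> stack = [T] (size 1)
  Action 4: reduce by E -> T : pop 1, push E -> stack = [E] (size 1)
  Action 5: shift '+' : push -> stack = [E, +] (size 2)
  Action 6: shift 'num' : push -> stack = [E, +, num] (size 3)
  Action 7: reduce by F -> num : pop 1, push F -> stack = [E, +, F] (size 3)
Final stack size: 3

3


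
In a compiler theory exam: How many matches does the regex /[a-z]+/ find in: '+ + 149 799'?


Pattern: /[a-z]+/ (identifiers)
Input: '+ + 149 799'
Scanning for matches:
Total matches: 0

0


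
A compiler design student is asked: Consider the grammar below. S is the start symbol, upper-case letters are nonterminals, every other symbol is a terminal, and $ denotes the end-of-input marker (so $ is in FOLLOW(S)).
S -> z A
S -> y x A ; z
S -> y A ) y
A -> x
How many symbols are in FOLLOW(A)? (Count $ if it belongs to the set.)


S is the start symbol and does not occur in any rule body, so FOLLOW(S) = {$}.
Examining every occurrence of A in a rule body:
  S -> z A : A is at the right end -> add FOLLOW(S) = {$}
  S -> y x A ; z : A is followed by terminal ';' -> add ';'
  S -> y A ) y : A is followed by terminal ')' -> add ')'
  A -> x : A does not occur in the body -> contributes nothing
FOLLOW(A) = {), ;, $}
Count: 3

3


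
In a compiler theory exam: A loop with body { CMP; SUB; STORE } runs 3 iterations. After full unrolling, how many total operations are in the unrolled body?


Loop body operations: CMP, SUB, STORE (3 ops per iteration)
Unrolling 3 iterations:
  Iteration 1: CMP, SUB, STORE (3 ops)
  Iteration 2: CMP, SUB, STORE (3 ops)
  Iteration 3: CMP, SUB, STORE (3 ops)
Total: 3 iterations * 3 ops/iter = 9 operations

9


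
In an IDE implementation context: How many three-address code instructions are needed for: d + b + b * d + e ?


Expression: d + b + b * d + e
Generating three-address code (respecting * over +/- precedence):
  Instruction 1: t1 = b * d
  Instruction 2: t2 = d + b
  Instruction 3: t3 = t2 + t1
  Instruction 4: t4 = t3 + e
Total instructions: 4

4


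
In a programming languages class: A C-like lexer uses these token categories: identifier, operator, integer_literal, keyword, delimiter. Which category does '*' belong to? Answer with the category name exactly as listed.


Token: '*'
Checking categories:
  identifier: no
  integer_literal: no
  operator: YES
  keyword: no
  delimiter: no
Category: operator

operator


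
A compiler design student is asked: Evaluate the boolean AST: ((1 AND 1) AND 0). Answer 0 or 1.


Step 1: Evaluate inner node
  1 AND 1 = 1
Step 2: Evaluate root node
  1 AND 0 = 0

0


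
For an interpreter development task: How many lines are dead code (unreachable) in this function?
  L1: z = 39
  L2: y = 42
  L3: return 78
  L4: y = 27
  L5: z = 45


Analyzing control flow:
  L1: reachable (before return)
  L2: reachable (before return)
  L3: reachable (return statement)
  L4: DEAD (after return at L3)
  L5: DEAD (after return at L3)
Return at L3, total lines = 5
Dead lines: L4 through L5
Count: 2

2


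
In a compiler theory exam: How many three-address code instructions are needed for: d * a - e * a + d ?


Expression: d * a - e * a + d
Generating three-address code (respecting * over +/- precedence):
  Instruction 1: t1 = d * a
  Instruction 2: t2 = e * a
  Instruction 3: t3 = t1 - t2
  Instruction 4: t4 = t3 + d
Total instructions: 4

4


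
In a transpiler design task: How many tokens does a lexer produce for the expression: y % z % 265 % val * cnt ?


Scanning 'y % z % 265 % val * cnt'
Token 1: 'y' -> identifier
Token 2: '%' -> operator
Token 3: 'z' -> identifier
Token 4: '%' -> operator
Token 5: '265' -> integer_literal
Token 6: '%' -> operator
Token 7: 'val' -> identifier
Token 8: '*' -> operator
Token 9: 'cnt' -> identifier
Total tokens: 9

9


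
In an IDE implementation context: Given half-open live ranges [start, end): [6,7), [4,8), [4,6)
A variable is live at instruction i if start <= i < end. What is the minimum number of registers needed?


Live ranges:
  Var0: [6, 7)
  Var1: [4, 8)
  Var2: [4, 6)
Sweep-line events (position, delta, active):
  pos=4 start -> active=1
  pos=4 start -> active=2
  pos=6 end -> active=1
  pos=6 start -> active=2
  pos=7 end -> active=1
  pos=8 end -> active=0
Maximum simultaneous active: 2
Minimum registers needed: 2

2


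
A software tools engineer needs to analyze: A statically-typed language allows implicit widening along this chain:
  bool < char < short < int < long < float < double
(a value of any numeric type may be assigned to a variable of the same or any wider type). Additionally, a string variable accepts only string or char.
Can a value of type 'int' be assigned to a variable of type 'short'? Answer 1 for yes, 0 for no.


Target variable type: short
Source value type: int
Numeric ranks: int=3, short=2
Widening allowed iff rank(source) <= rank(target): 3 <= 2? No
Result: 0

0


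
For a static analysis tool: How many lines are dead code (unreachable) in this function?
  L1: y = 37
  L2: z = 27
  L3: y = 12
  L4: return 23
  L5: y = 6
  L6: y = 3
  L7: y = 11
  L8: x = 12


Analyzing control flow:
  L1: reachable (before return)
  L2: reachable (before return)
  L3: reachable (before return)
  L4: reachable (return statement)
  L5: DEAD (after return at L4)
  L6: DEAD (after return at L4)
  L7: DEAD (after return at L4)
  L8: DEAD (after return at L4)
Return at L4, total lines = 8
Dead lines: L5 through L8
Count: 4

4


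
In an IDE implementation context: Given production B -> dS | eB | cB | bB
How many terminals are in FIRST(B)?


Production: B -> dS | eB | cB | bB
Examining each alternative for leading terminals:
  B -> dS : first terminal = 'd'
  B -> eB : first terminal = 'e'
  B -> cB : first terminal = 'c'
  B -> bB : first terminal = 'b'
FIRST(B) = {b, c, d, e}
Count: 4

4


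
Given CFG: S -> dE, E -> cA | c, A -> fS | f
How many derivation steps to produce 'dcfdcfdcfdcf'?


Grammar: S -> dE, E -> cA | c, A -> fS | f
Deriving 'dcfdcfdcfdcf':
Step 1: S -> dE => dE
Step 2: E -> cA => dcA
Step 3: A -> fS => dcfS
Step 4: S -> dE => dcfdE
Step 5: E -> cA => dcfdcA
Step 6: A -> fS => dcfdcfS
Step 7: S -> dE => dcfdcfdE
Step 8: E -> cA => dcfdcfdcA
Step 9: A -> fS => dcfdcfdcfS
Step 10: S -> dE => dcfdcfdcfdE
Step 11: E -> cA => dcfdcfdcfdcA
Step 12: A -> f => dcfdcfdcfdcf
Total derivation steps: 12

12


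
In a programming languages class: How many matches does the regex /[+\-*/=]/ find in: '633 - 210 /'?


Pattern: /[+\-*/=]/ (operators)
Input: '633 - 210 /'
Scanning for matches:
  Match 1: '-'
  Match 2: '/'
Total matches: 2

2


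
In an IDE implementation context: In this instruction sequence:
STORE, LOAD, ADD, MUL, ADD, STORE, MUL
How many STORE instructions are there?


Scanning instruction sequence for STORE:
  Position 1: STORE <- MATCH
  Position 2: LOAD
  Position 3: ADD
  Position 4: MUL
  Position 5: ADD
  Position 6: STORE <- MATCH
  Position 7: MUL
Matches at positions: [1, 6]
Total STORE count: 2

2


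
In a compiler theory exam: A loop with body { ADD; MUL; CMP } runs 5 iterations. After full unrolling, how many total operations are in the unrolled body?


Loop body operations: ADD, MUL, CMP (3 ops per iteration)
Unrolling 5 iterations:
  Iteration 1: ADD, MUL, CMP (3 ops)
  Iteration 2: ADD, MUL, CMP (3 ops)
  Iteration 3: ADD, MUL, CMP (3 ops)
  Iteration 4: ADD, MUL, CMP (3 ops)
  Iteration 5: ADD, MUL, CMP (3 ops)
Total: 5 iterations * 3 ops/iter = 15 operations

15


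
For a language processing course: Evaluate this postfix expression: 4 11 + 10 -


Processing tokens left to right:
Push 4, Push 11
Pop 4 and 11, compute 4 + 11 = 15, push 15
Push 10
Pop 15 and 10, compute 15 - 10 = 5, push 5
Stack result: 5

5


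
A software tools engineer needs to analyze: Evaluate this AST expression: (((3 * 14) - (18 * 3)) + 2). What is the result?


Expression: (((3 * 14) - (18 * 3)) + 2)
Evaluating step by step:
  3 * 14 = 42
  18 * 3 = 54
  42 - 54 = -12
  -12 + 2 = -10
Result: -10

-10


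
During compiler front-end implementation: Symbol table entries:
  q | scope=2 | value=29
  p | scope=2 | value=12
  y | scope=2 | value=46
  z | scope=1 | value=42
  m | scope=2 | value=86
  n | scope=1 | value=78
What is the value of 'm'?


Searching symbol table for 'm':
  q | scope=2 | value=29
  p | scope=2 | value=12
  y | scope=2 | value=46
  z | scope=1 | value=42
  m | scope=2 | value=86 <- MATCH
  n | scope=1 | value=78
Found 'm' at scope 2 with value 86

86


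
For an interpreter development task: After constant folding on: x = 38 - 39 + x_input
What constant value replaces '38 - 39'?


Identifying constant sub-expression:
  Original: x = 38 - 39 + x_input
  38 and 39 are both compile-time constants
  Evaluating: 38 - 39 = -1
  After folding: x = -1 + x_input

-1


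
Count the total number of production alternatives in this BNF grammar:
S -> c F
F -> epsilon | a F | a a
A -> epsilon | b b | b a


Counting alternatives per rule:
  S: 1 alternative(s)
  F: 3 alternative(s)
  A: 3 alternative(s)
Sum: 1 + 3 + 3 = 7

7


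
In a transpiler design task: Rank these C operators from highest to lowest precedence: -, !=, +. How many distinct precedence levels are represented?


Looking up precedence for each operator:
  - -> precedence 5
  != -> precedence 3
  + -> precedence 5
Sorted highest to lowest: -, +, !=
Distinct precedence values: [5, 3]
Number of distinct levels: 2

2


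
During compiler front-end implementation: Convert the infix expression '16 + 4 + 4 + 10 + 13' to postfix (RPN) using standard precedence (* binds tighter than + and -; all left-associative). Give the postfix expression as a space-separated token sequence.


Applying the shunting-yard algorithm:
  Operand 16 -> output
  Push '+' onto operator stack -> op-stack: [+]
  Operand 4 -> output
  See '+' (prec 1); top '+' (prec 1) >= it -> pop '+' to output
  Push '+' onto operator stack -> op-stack: [+]
  Operand 4 -> output
  See '+' (prec 1); top '+' (prec 1) >= it -> pop '+' to output
  Push '+' onto operator stack -> op-stack: [+]
  Operand 10 -> output
  See '+' (prec 1); top '+' (prec 1) >= it -> pop '+' to output
  Push '+' onto operator stack -> op-stack: [+]
  Operand 13 -> output
  End of input: pop '+' to output
Postfix result: 16 4 + 4 + 10 + 13 +

16 4 + 4 + 10 + 13 +


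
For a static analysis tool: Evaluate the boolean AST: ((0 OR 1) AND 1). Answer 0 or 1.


Step 1: Evaluate inner node
  0 OR 1 = 1
Step 2: Evaluate root node
  1 AND 1 = 1

1


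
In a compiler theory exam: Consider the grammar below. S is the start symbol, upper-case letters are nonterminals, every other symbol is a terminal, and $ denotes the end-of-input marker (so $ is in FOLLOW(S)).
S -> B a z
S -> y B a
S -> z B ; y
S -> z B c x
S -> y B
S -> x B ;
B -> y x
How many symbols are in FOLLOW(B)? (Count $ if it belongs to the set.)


S is the start symbol and does not occur in any rule body, so FOLLOW(S) = {$}.
Examining every occurrence of B in a rule body:
  S -> B a z : B is followed by terminal 'a' -> add 'a'
  S -> y B a : B is followed by terminal 'a' -> add 'a' (already in the set)
  S -> z B ; y : B is followed by terminal ';' -> add ';'
  S -> z B c x : B is followed by terminal 'c' -> add 'c'
  S -> y B : B is at the right end -> add FOLLOW(S) = {$}
  S -> x B ; : B is followed by terminal ';' -> add ';' (already in the set)
  B -> y x : B does not occur in the body -> contributes nothing
FOLLOW(B) = {;, a, c, $}
Count: 4

4


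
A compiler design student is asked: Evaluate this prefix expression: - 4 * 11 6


Parsing prefix expression: - 4 * 11 6
Step 1: Innermost operation '* 11 6'
  11 * 6 = 66
Step 2: Outer operation '- 4 [66]'
  4 - 66 = -62

-62


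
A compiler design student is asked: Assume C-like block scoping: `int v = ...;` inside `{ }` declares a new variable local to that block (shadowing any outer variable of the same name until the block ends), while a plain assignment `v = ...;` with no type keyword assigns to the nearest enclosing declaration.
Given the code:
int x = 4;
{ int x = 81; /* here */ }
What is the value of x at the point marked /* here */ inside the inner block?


Analyzing scoping rules:
Outer scope: declares x = 4
Inner block: 'int x = 81;' declares a NEW x that shadows the outer one
Inside the block the inner declaration is in scope -> 81
Result: 81

81


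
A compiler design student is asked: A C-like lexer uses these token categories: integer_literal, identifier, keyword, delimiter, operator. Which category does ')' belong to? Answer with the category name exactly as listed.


Token: ')'
Checking categories:
  identifier: no
  integer_literal: no
  operator: no
  keyword: no
  delimiter: YES
Category: delimiter

delimiter


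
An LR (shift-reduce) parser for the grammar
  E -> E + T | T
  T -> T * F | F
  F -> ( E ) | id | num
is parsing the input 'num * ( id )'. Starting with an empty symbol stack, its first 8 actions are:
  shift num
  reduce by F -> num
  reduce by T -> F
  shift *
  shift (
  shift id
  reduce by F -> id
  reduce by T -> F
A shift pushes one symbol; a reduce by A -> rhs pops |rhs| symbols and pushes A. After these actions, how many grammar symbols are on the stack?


Tracking the symbol stack through each action:
  Action 1: shift 'num' : push -> stack = [num] (size 1)
  Action 2: reduce by F -> num : pop 1, push F -> stack = [F] (size 1)
  Action 3: reduce by T -> F : pop 1, push T -> stack = [T] (size 1)
  Action 4: shift '*' : push -> stack = [T, *] (size 2)
  Action 5: shift '(' : push -> stack = [T, *, (] (size 3)
  Action 6: shift 'id' : push -> stack = [T, *, (, id] (size 4)
  Action 7: reduce by F -> id : pop 1, push F -> stack = [T, *, (, F] (size 4)
  Action 8: reduce by T -> F : pop 1, push T -> stack = [T, *, (, T] (size 4)
Final stack size: 4

4


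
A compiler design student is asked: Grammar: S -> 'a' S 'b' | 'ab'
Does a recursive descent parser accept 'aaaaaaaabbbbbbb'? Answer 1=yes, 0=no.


Grammar accepts strings of the form a^n b^n (n >= 1)
Word: 'aaaaaaaabbbbbbb'
Counting: 8 a's and 7 b's
Check: 8 == 7? No
Mismatch: a-count != b-count
Rejected

0


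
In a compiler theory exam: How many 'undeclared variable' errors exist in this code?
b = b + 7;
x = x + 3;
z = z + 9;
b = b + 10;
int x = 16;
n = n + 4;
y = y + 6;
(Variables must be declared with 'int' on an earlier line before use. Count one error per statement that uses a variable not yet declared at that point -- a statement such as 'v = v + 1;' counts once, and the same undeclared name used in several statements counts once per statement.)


Scanning code line by line:
  Line 1: use 'b' -> ERROR (undeclared)
  Line 2: use 'x' -> ERROR (undeclared)
  Line 3: use 'z' -> ERROR (undeclared)
  Line 4: use 'b' -> ERROR (undeclared)
  Line 5: declare 'x' -> declared = ['x']
  Line 6: use 'n' -> ERROR (undeclared)
  Line 7: use 'y' -> ERROR (undeclared)
Total undeclared variable errors: 6

6


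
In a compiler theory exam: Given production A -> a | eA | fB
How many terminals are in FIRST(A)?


Production: A -> a | eA | fB
Examining each alternative for leading terminals:
  A -> a : first terminal = 'a'
  A -> eA : first terminal = 'e'
  A -> fB : first terminal = 'f'
FIRST(A) = {a, e, f}
Count: 3

3


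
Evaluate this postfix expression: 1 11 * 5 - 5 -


Processing tokens left to right:
Push 1, Push 11
Pop 1 and 11, compute 1 * 11 = 11, push 11
Push 5
Pop 11 and 5, compute 11 - 5 = 6, push 6
Push 5
Pop 6 and 5, compute 6 - 5 = 1, push 1
Stack result: 1

1


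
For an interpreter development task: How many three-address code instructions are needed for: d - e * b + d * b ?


Expression: d - e * b + d * b
Generating three-address code (respecting * over +/- precedence):
  Instruction 1: t1 = e * b
  Instruction 2: t2 = d * b
  Instruction 3: t3 = d - t1
  Instruction 4: t4 = t3 + t2
Total instructions: 4

4


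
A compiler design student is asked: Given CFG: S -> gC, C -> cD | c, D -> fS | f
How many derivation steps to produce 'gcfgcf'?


Grammar: S -> gC, C -> cD | c, D -> fS | f
Deriving 'gcfgcf':
Step 1: S -> gC => gC
Step 2: C -> cD => gcD
Step 3: D -> fS => gcfS
Step 4: S -> gC => gcfgC
Step 5: C -> cD => gcfgcD
Step 6: D -> f => gcfgcf
Total derivation steps: 6

6


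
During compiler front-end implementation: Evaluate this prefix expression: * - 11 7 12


Parsing prefix expression: * - 11 7 12
Step 1: Innermost operation '- 11 7'
  11 - 7 = 4
Step 2: Outer operation '* [4] 12'
  4 * 12 = 48

48


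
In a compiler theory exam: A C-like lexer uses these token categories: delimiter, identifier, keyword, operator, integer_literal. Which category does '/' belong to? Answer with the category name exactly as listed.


Token: '/'
Checking categories:
  identifier: no
  integer_literal: no
  operator: YES
  keyword: no
  delimiter: no
Category: operator

operator


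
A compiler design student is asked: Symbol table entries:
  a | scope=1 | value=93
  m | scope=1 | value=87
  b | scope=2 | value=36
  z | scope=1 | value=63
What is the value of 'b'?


Searching symbol table for 'b':
  a | scope=1 | value=93
  m | scope=1 | value=87
  b | scope=2 | value=36 <- MATCH
  z | scope=1 | value=63
Found 'b' at scope 2 with value 36

36


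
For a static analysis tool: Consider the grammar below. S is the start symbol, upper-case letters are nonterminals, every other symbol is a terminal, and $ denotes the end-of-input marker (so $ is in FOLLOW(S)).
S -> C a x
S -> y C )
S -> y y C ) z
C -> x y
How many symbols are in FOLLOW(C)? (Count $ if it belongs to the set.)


S is the start symbol and does not occur in any rule body, so FOLLOW(S) = {$}.
Examining every occurrence of C in a rule body:
  S -> C a x : C is followed by terminal 'a' -> add 'a'
  S -> y C ) : C is followed by terminal ')' -> add ')'
  S -> y y C ) z : C is followed by terminal ')' -> add ')' (already in the set)
  C -> x y : C does not occur in the body -> contributes nothing
FOLLOW(C) = {), a}
Count: 2

2


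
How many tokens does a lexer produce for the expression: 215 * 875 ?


Scanning '215 * 875'
Token 1: '215' -> integer_literal
Token 2: '*' -> operator
Token 3: '875' -> integer_literal
Total tokens: 3

3


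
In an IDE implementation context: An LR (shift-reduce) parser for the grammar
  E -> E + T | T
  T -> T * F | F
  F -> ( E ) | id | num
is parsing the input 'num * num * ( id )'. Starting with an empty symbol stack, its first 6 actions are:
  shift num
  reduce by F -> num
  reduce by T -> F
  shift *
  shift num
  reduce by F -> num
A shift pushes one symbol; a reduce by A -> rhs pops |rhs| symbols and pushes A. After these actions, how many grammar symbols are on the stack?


Tracking the symbol stack through each action:
  Action 1: shift 'num' : push -> stack = [num] (size 1)
  Action 2: reduce by F -> num : pop 1, push F -> stack = [F] (size 1)
  Action 3: reduce by T -> F : pop 1, push T -> stack = [T] (size 1)
  Action 4: shift '*' : push -> stack = [T, *] (size 2)
  Action 5: shift 'num' : push -> stack = [T, *, num] (size 3)
  Action 6: reduce by F -> num : pop 1, push F -> stack = [T, *, F] (size 3)
Final stack size: 3

3


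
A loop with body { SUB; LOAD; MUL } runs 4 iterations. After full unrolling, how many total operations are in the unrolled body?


Loop body operations: SUB, LOAD, MUL (3 ops per iteration)
Unrolling 4 iterations:
  Iteration 1: SUB, LOAD, MUL (3 ops)
  Iteration 2: SUB, LOAD, MUL (3 ops)
  Iteration 3: SUB, LOAD, MUL (3 ops)
  Iteration 4: SUB, LOAD, MUL (3 ops)
Total: 4 iterations * 3 ops/iter = 12 operations

12


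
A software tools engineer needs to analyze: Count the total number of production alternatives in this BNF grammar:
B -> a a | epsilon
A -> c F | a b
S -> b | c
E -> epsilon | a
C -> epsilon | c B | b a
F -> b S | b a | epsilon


Counting alternatives per rule:
  B: 2 alternative(s)
  A: 2 alternative(s)
  S: 2 alternative(s)
  E: 2 alternative(s)
  C: 3 alternative(s)
  F: 3 alternative(s)
Sum: 2 + 2 + 2 + 2 + 3 + 3 = 14

14


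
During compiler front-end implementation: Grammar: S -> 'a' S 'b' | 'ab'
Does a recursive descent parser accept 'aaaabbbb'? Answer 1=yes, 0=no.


Grammar accepts strings of the form a^n b^n (n >= 1)
Word: 'aaaabbbb'
Counting: 4 a's and 4 b's
Check: 4 == 4? Yes
Derivation (S -> aSb applied 3 time(s), then S -> ab): S => aSb => aaSbb => aaaSbbb => aaaabbbb
Accepted

1


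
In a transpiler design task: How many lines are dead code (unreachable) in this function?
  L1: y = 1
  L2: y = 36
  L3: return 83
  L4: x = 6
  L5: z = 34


Analyzing control flow:
  L1: reachable (before return)
  L2: reachable (before return)
  L3: reachable (return statement)
  L4: DEAD (after return at L3)
  L5: DEAD (after return at L3)
Return at L3, total lines = 5
Dead lines: L4 through L5
Count: 2

2


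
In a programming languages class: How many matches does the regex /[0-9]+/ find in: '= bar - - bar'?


Pattern: /[0-9]+/ (int literals)
Input: '= bar - - bar'
Scanning for matches:
Total matches: 0

0


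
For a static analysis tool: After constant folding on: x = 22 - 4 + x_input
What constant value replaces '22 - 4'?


Identifying constant sub-expression:
  Original: x = 22 - 4 + x_input
  22 and 4 are both compile-time constants
  Evaluating: 22 - 4 = 18
  After folding: x = 18 + x_input

18


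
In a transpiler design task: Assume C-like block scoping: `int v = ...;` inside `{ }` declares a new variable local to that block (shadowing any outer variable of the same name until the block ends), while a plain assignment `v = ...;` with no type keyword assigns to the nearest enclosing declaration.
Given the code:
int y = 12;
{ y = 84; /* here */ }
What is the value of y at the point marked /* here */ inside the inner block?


Analyzing scoping rules:
Outer scope: declares y = 12
Inner block: 'y = 84;' has no type keyword, so it is an assignment to the outer y (no shadowing)
Inside the block, after the assignment -> 84
Result: 84

84


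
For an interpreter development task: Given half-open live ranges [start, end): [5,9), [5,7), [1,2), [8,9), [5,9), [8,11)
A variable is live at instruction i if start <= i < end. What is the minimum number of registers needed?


Live ranges:
  Var0: [5, 9)
  Var1: [5, 7)
  Var2: [1, 2)
  Var3: [8, 9)
  Var4: [5, 9)
  Var5: [8, 11)
Sweep-line events (position, delta, active):
  pos=1 start -> active=1
  pos=2 end -> active=0
  pos=5 start -> active=1
  pos=5 start -> active=2
  pos=5 start -> active=3
  pos=7 end -> active=2
  pos=8 start -> active=3
  pos=8 start -> active=4
  pos=9 end -> active=3
  pos=9 end -> active=2
  pos=9 end -> active=1
  pos=11 end -> active=0
Maximum simultaneous active: 4
Minimum registers needed: 4

4


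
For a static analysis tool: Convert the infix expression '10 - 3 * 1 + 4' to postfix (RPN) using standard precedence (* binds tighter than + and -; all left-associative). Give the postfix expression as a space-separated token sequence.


Applying the shunting-yard algorithm:
  Operand 10 -> output
  Push '-' onto operator stack -> op-stack: [-]
  Operand 3 -> output
  Push '*' onto operator stack -> op-stack: [-, *]
  Operand 1 -> output
  See '+' (prec 1); top '*' (prec 2) >= it -> pop '*' to output
  See '+' (prec 1); top '-' (prec 1) >= it -> pop '-' to output
  Push '+' onto operator stack -> op-stack: [+]
  Operand 4 -> output
  End of input: pop '+' to output
Postfix result: 10 3 1 * - 4 +

10 3 1 * - 4 +


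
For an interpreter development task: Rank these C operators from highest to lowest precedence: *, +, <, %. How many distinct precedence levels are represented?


Looking up precedence for each operator:
  * -> precedence 6
  + -> precedence 5
  < -> precedence 4
  % -> precedence 6
Sorted highest to lowest: *, %, +, <
Distinct precedence values: [6, 5, 4]
Number of distinct levels: 3

3


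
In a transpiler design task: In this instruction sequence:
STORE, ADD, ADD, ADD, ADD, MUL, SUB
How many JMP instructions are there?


Scanning instruction sequence for JMP:
  Position 1: STORE
  Position 2: ADD
  Position 3: ADD
  Position 4: ADD
  Position 5: ADD
  Position 6: MUL
  Position 7: SUB
Matches at positions: []
Total JMP count: 0

0


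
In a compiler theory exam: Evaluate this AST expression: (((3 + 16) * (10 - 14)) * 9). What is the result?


Expression: (((3 + 16) * (10 - 14)) * 9)
Evaluating step by step:
  3 + 16 = 19
  10 - 14 = -4
  19 * -4 = -76
  -76 * 9 = -684
Result: -684

-684


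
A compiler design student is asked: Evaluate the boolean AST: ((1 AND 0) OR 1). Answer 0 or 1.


Step 1: Evaluate inner node
  1 AND 0 = 0
Step 2: Evaluate root node
  0 OR 1 = 1

1


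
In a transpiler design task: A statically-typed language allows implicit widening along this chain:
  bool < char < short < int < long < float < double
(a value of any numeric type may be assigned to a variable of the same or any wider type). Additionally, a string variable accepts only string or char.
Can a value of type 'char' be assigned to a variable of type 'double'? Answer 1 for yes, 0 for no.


Target variable type: double
Source value type: char
Numeric ranks: char=1, double=6
Widening allowed iff rank(source) <= rank(target): 1 <= 6? Yes
Result: 1

1


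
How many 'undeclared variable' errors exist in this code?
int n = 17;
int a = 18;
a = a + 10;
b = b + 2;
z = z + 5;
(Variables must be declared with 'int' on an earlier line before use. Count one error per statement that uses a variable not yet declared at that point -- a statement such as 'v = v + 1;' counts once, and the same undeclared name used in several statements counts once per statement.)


Scanning code line by line:
  Line 1: declare 'n' -> declared = ['n']
  Line 2: declare 'a' -> declared = ['a', 'n']
  Line 3: use 'a' -> OK (declared)
  Line 4: use 'b' -> ERROR (undeclared)
  Line 5: use 'z' -> ERROR (undeclared)
Total undeclared variable errors: 2

2


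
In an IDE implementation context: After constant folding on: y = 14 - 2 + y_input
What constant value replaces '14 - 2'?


Identifying constant sub-expression:
  Original: y = 14 - 2 + y_input
  14 and 2 are both compile-time constants
  Evaluating: 14 - 2 = 12
  After folding: y = 12 + y_input

12


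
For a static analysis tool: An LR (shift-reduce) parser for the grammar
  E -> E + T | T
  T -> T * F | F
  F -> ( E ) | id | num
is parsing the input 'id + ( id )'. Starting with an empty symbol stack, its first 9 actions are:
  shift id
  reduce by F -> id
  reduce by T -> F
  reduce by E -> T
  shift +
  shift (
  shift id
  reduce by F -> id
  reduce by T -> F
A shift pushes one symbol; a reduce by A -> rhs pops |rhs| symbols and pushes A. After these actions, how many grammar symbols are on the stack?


Tracking the symbol stack through each action:
  Action 1: shift 'id' : push -> stack = [id] (size 1)
  Action 2: reduce by F -> id : pop 1, push F -> stack = [F] (size 1)
  Action 3: reduce by T -> F : pop 1, push T -> stack = [T] (size 1)
  Action 4: reduce by E -> T : pop 1, push E -> stack = [E] (size 1)
  Action 5: shift '+' : push -> stack = [E, +] (size 2)
  Action 6: shift '(' : push -> stack = [E, +, (] (size 3)
  Action 7: shift 'id' : push -> stack = [E, +, (, id] (size 4)
  Action 8: reduce by F -> id : pop 1, push F -> stack = [E, +, (, F] (size 4)
  Action 9: reduce by T -> F : pop 1, push T -> stack = [E, +, (, T] (size 4)
Final stack size: 4

4


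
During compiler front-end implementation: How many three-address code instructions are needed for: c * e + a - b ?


Expression: c * e + a - b
Generating three-address code (respecting * over +/- precedence):
  Instruction 1: t1 = c * e
  Instruction 2: t2 = t1 + a
  Instruction 3: t3 = t2 - b
Total instructions: 3

3


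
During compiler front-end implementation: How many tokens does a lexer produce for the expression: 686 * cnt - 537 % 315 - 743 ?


Scanning '686 * cnt - 537 % 315 - 743'
Token 1: '686' -> integer_literal
Token 2: '*' -> operator
Token 3: 'cnt' -> identifier
Token 4: '-' -> operator
Token 5: '537' -> integer_literal
Token 6: '%' -> operator
Token 7: '315' -> integer_literal
Token 8: '-' -> operator
Token 9: '743' -> integer_literal
Total tokens: 9

9


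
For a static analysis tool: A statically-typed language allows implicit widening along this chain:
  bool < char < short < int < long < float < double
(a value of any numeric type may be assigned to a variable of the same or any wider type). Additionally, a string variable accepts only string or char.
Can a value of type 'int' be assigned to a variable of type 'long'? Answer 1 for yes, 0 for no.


Target variable type: long
Source value type: int
Numeric ranks: int=3, long=4
Widening allowed iff rank(source) <= rank(target): 3 <= 4? Yes
Result: 1

1


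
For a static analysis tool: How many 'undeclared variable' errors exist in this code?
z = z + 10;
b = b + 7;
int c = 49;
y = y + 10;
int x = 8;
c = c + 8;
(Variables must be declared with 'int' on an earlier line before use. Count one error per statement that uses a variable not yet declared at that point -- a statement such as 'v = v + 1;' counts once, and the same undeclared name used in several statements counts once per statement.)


Scanning code line by line:
  Line 1: use 'z' -> ERROR (undeclared)
  Line 2: use 'b' -> ERROR (undeclared)
  Line 3: declare 'c' -> declared = ['c']
  Line 4: use 'y' -> ERROR (undeclared)
  Line 5: declare 'x' -> declared = ['c', 'x']
  Line 6: use 'c' -> OK (declared)
Total undeclared variable errors: 3

3


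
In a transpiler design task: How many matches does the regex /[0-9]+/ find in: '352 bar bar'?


Pattern: /[0-9]+/ (int literals)
Input: '352 bar bar'
Scanning for matches:
  Match 1: '352'
Total matches: 1

1


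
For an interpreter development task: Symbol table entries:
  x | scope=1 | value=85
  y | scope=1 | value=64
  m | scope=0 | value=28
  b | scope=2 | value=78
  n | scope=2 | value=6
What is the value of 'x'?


Searching symbol table for 'x':
  x | scope=1 | value=85 <- MATCH
  y | scope=1 | value=64
  m | scope=0 | value=28
  b | scope=2 | value=78
  n | scope=2 | value=6
Found 'x' at scope 1 with value 85

85


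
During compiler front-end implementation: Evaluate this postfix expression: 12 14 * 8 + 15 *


Processing tokens left to right:
Push 12, Push 14
Pop 12 and 14, compute 12 * 14 = 168, push 168
Push 8
Pop 168 and 8, compute 168 + 8 = 176, push 176
Push 15
Pop 176 and 15, compute 176 * 15 = 2640, push 2640
Stack result: 2640

2640


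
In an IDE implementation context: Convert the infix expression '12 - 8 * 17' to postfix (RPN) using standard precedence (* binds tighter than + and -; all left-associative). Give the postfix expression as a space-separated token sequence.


Applying the shunting-yard algorithm:
  Operand 12 -> output
  Push '-' onto operator stack -> op-stack: [-]
  Operand 8 -> output
  Push '*' onto operator stack -> op-stack: [-, *]
  Operand 17 -> output
  End of input: pop '*' to output
  End of input: pop '-' to output
Postfix result: 12 8 17 * -

12 8 17 * -


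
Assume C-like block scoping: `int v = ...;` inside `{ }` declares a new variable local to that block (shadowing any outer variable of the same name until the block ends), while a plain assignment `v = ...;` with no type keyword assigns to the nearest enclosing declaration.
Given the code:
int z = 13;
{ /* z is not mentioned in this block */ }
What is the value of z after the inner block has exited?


Analyzing scoping rules:
Outer scope: declares z = 13
Inner block: z is neither redeclared nor assigned -> unchanged
After the block -> 13
Result: 13

13


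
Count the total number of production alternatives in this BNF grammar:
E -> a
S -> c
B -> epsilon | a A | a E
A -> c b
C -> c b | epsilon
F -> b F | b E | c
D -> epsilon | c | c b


Counting alternatives per rule:
  E: 1 alternative(s)
  S: 1 alternative(s)
  B: 3 alternative(s)
  A: 1 alternative(s)
  C: 2 alternative(s)
  F: 3 alternative(s)
  D: 3 alternative(s)
Sum: 1 + 1 + 3 + 1 + 2 + 3 + 3 = 14

14


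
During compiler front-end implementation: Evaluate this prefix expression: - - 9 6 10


Parsing prefix expression: - - 9 6 10
Step 1: Innermost operation '- 9 6'
  9 - 6 = 3
Step 2: Outer operation '- [3] 10'
  3 - 10 = -7

-7


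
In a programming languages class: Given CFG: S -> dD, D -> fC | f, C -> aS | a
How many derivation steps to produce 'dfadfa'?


Grammar: S -> dD, D -> fC | f, C -> aS | a
Deriving 'dfadfa':
Step 1: S -> dD => dD
Step 2: D -> fC => dfC
Step 3: C -> aS => dfaS
Step 4: S -> dD => dfadD
Step 5: D -> fC => dfadfC
Step 6: C -> a => dfadfa
Total derivation steps: 6

6


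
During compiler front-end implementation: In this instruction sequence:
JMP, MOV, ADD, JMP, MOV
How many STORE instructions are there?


Scanning instruction sequence for STORE:
  Position 1: JMP
  Position 2: MOV
  Position 3: ADD
  Position 4: JMP
  Position 5: MOV
Matches at positions: []
Total STORE count: 0

0


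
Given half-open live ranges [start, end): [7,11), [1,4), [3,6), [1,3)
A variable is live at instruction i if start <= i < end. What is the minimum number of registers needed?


Live ranges:
  Var0: [7, 11)
  Var1: [1, 4)
  Var2: [3, 6)
  Var3: [1, 3)
Sweep-line events (position, delta, active):
  pos=1 start -> active=1
  pos=1 start -> active=2
  pos=3 end -> active=1
  pos=3 start -> active=2
  pos=4 end -> active=1
  pos=6 end -> active=0
  pos=7 start -> active=1
  pos=11 end -> active=0
Maximum simultaneous active: 2
Minimum registers needed: 2

2


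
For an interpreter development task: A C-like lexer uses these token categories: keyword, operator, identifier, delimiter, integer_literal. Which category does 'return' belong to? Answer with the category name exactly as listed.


Token: 'return'
Checking categories:
  identifier: no
  integer_literal: no
  operator: no
  keyword: YES
  delimiter: no
Category: keyword

keyword


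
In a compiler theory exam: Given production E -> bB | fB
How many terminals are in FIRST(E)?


Production: E -> bB | fB
Examining each alternative for leading terminals:
  E -> bB : first terminal = 'b'
  E -> fB : first terminal = 'f'
FIRST(E) = {b, f}
Count: 2

2


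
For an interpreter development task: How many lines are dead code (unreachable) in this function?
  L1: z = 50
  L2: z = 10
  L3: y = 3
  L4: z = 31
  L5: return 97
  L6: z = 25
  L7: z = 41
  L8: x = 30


Analyzing control flow:
  L1: reachable (before return)
  L2: reachable (before return)
  L3: reachable (before return)
  L4: reachable (before return)
  L5: reachable (return statement)
  L6: DEAD (after return at L5)
  L7: DEAD (after return at L5)
  L8: DEAD (after return at L5)
Return at L5, total lines = 8
Dead lines: L6 through L8
Count: 3

3
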